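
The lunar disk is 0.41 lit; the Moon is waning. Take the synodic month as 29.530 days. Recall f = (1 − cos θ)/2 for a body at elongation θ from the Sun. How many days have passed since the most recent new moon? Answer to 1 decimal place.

From f = (1 − cos θ)/2: cos θ = 1 − 2×0.41 = 0.180; arccos → 79.6°.
A waning Moon lies in 180°–360°, so θ = 360° − 79.6° = 280.4°.
At 360°/29.530 d per day, 280.4° corresponds to 23.00 days.

23.0 days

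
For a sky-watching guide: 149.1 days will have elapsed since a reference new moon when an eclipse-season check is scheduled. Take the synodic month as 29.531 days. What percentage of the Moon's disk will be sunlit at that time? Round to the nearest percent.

Reduce mod P: 149.1 − 5×29.531 = 1.44 d into the current lunation.
Phase angle: θ = 360°·(1.44 d)/(29.531 d) = 17.6°.
Illuminated fraction = (1 − cos 17.6°)/2 = (1 − 0.953)/2 ≈ 0.023, so 2%.

2%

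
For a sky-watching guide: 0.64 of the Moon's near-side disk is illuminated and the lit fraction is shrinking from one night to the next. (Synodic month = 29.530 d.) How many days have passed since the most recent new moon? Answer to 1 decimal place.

20.8 days

Invert f = (1 − cos θ)/2 to get cos θ = 1 − 2(0.64) = -0.280, hence θ₀ = arccos -0.280 = 106.3°.
A waning Moon lies in 180°–360°, so θ = 360° − 106.3° = 253.7°.
At 360°/29.530 d per day, 253.7° corresponds to 20.81 days.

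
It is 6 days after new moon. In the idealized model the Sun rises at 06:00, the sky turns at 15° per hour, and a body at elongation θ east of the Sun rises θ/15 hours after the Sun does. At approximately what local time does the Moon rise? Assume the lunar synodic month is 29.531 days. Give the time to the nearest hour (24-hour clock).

11:00

Phase angle: θ = 360°·(6 d)/(29.531 d) = 73.1°.
The Moon trails the Sun by θ/15 = 73.1/15 ≈ 4.88 hours.
06:00 + 4.88 h ≈ 10:53 → 11:00 to the nearest hour.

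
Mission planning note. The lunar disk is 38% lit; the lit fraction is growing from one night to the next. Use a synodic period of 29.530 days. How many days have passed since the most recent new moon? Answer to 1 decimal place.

6.2 days

Invert f = (1 − cos θ)/2 to get cos θ = 1 − 2(0.38) = 0.240, hence θ₀ = arccos 0.240 = 76.1°.
The Moon is waxing (0°–180°), so θ = 76.1° directly.
That fraction of the synodic month is 76.1/360 × 29.530 d ≈ 6.24 d.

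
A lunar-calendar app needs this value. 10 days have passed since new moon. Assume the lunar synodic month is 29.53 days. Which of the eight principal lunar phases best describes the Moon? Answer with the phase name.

waxing gibbous

θ ≈ 360° × 10/29.53 = 122°, which falls in the waxing gibbous sector.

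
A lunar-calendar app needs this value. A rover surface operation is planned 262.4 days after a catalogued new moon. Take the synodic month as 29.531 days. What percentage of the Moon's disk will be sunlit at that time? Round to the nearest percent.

Reduce mod P: 262.4 − 8×29.531 = 26.15 d into the current lunation.
Phase angle: θ = 360°·(26.15 d)/(29.531 d) = 318.8°.
Illuminated fraction = (1 − cos 318.8°)/2 = (1 − 0.753)/2 ≈ 0.124, so 12%.

12%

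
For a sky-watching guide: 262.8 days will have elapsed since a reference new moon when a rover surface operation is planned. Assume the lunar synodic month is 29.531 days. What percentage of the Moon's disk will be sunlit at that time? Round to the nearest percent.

262.8 d spans 8 complete synodic months (8 × 29.531 = 236.25 d) plus 26.55 d.
The Moon has covered 26.55/29.531 of its cycle, so θ ≈ 360° × 26.55/29.531 = 323.7°.
Illuminated fraction = (1 − cos 323.7°)/2 = (1 − 0.806)/2 ≈ 0.097, so 10%.

10%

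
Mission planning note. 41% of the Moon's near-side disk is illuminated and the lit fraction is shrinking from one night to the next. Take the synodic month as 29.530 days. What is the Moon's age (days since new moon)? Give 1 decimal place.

cos θ = 1 − 2f = 0.180, giving a principal value of 79.6°.
A waning Moon lies in 180°–360°, so θ = 360° − 79.6° = 280.4°.
Age = 29.530 × 280.4°/360° ≈ 23.00 days.

23.0 days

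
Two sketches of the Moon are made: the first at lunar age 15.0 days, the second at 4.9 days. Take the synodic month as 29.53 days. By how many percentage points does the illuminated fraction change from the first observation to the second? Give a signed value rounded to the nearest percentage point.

θ₁ = 360° × 15.0/29.53 = 182.9°, f₁ = (1 − cos θ₁)/2 = 0.999.
θ₂ = 360° × 4.9/29.53 = 59.7°, f₂ = (1 − cos θ₂)/2 = 0.248.
Change = f₂ − f₁ = -0.751 → -75 percentage points.

-75 pp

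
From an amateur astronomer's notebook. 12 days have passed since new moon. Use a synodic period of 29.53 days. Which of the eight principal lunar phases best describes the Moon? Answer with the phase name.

waxing gibbous

θ ≈ 360° × 12/29.53 = 146°, which falls in the waxing gibbous sector.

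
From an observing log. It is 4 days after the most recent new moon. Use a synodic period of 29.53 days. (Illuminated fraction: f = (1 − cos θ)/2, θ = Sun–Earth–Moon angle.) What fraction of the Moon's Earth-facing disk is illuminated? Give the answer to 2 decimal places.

Elongation θ = 360° × 4/29.53 ≈ 48.8°.
Illuminated fraction = (1 − cos 48.8°)/2 = (1 − 0.659)/2 ≈ 0.170.

0.17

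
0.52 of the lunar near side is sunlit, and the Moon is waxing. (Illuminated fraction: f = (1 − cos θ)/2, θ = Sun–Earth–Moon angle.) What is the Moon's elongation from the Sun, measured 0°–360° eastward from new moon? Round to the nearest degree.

Invert f = (1 − cos θ)/2 to get cos θ = 1 − 2(0.52) = -0.040, hence θ₀ = arccos -0.040 = 92.3°.
Before full moon the principal value applies: θ = 92.3°.

92°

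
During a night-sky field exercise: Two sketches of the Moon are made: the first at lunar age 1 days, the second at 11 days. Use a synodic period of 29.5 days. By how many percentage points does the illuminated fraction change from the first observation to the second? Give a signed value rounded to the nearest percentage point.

+84 pp

First observation: θ = 360°·1/29.5 = 12.2°, so f = 0.011.
Second observation: θ = 134.2°, f = 0.849.
Δf = 0.849 − 0.011 = +0.838, i.e. +84 pp.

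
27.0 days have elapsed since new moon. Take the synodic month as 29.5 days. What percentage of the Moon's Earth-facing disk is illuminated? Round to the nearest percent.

Elongation θ = 360° × 27.0/29.5 ≈ 329.5°.
cos 329.5° = 0.862, so f = (1 − 0.862)/2 = 0.069, so 7%.

7%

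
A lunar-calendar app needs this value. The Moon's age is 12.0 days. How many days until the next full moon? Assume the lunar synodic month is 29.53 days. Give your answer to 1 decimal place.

Full moon occurs at elongation 180°, i.e. at age 29.53 × 180/360 = 14.765 d.
That is 14.765 − 12.0 = 2.765 days ahead.

2.8 days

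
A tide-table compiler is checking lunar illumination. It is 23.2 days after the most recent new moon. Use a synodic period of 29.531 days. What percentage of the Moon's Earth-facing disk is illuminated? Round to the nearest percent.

39%

Phase angle: θ = 360°·(23.2 d)/(29.531 d) = 282.8°.
cos 282.8° = 0.222, so f = (1 − 0.222)/2 = 0.389, so 39%.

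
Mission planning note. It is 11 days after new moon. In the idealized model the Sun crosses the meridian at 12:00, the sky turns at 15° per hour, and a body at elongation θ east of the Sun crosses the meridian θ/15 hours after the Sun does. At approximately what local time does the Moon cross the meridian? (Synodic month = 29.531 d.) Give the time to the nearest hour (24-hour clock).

Elongation θ = 360° × 11/29.531 ≈ 134.1°.
The Moon trails the Sun by θ/15 = 134.1/15 ≈ 8.94 hours.
12:00 + 8.94 h ≈ 20:56 → 21:00 to the nearest hour.

21:00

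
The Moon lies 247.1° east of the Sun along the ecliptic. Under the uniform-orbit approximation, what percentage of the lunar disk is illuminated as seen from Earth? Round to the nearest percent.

69%

cos 247.1° = (-0.389), so f = (1 − (-0.389))/2 = 0.695, i.e. 69%.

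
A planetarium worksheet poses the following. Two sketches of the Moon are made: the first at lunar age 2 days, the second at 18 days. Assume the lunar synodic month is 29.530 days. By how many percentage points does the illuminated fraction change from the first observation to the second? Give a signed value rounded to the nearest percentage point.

+84 pp

First observation: θ = 360°·2/29.530 = 24.4°, so f = 0.045.
Second observation: θ = 219.4°, f = 0.886.
Δf = 0.886 − 0.045 = +0.842, i.e. +84 pp.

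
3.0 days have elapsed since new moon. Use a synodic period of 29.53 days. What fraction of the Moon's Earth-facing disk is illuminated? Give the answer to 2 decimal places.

0.10

Elongation θ = 360° × 3.0/29.53 ≈ 36.6°.
cos 36.6° = 0.803, so f = (1 − 0.803)/2 = 0.098.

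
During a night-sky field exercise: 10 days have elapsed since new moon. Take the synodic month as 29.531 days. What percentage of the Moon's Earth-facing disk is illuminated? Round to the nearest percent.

76%

Elongation θ = 360° × 10/29.531 ≈ 121.9°.
cos 121.9° = (-0.529), so f = (1 − (-0.529))/2 = 0.764, so 76%.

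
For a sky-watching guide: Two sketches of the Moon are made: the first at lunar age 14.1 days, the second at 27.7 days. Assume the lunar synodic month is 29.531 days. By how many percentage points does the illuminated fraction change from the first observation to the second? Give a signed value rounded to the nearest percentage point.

-96 pp

First observation: θ = 360°·14.1/29.531 = 171.9°, so f = 0.995.
Second observation: θ = 337.7°, f = 0.037.
Δf = 0.037 − 0.995 = -0.958, i.e. -96 pp.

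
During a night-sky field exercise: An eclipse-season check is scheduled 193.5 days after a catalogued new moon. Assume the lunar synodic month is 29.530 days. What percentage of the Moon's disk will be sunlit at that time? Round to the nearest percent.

97%

193.5/29.530 = 6.553 lunations, so 6 complete cycles and 16.32 d into the next.
Elongation θ = 360° × 16.32/29.530 ≈ 199.0°.
cos 199.0° = (-0.946), so f = (1 − (-0.946))/2 = 0.973, so 97%.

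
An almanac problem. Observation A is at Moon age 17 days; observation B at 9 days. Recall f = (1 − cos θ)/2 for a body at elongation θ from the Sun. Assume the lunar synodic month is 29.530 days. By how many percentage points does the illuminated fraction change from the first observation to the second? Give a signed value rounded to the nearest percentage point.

-28 pp

First observation: θ = 360°·17/29.530 = 207.2°, so f = 0.945.
Second observation: θ = 109.7°, f = 0.669.
Δf = 0.669 − 0.945 = -0.276, i.e. -28 pp.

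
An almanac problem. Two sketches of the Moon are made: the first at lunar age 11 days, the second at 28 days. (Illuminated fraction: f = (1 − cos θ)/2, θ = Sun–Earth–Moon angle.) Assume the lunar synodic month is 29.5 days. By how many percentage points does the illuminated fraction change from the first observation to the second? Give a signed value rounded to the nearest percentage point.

-82 pp

First observation: θ = 360°·11/29.5 = 134.2°, so f = 0.849.
Second observation: θ = 341.7°, f = 0.025.
Δf = 0.025 − 0.849 = -0.824, i.e. -82 pp.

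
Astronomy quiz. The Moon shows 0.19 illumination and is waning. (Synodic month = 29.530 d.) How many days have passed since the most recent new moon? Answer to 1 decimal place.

cos θ = 1 − 2f = 0.620, giving a principal value of 51.7°.
Waning ⇒ past full, so θ = 360° − 51.7° = 308.3°.
That fraction of the synodic month is 308.3/360 × 29.530 d ≈ 25.29 d.

25.3 days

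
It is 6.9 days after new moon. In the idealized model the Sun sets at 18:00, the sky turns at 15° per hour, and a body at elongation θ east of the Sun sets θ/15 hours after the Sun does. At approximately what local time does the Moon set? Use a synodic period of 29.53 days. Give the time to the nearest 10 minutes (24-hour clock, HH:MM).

Elongation θ = 360° × 6.9/29.53 ≈ 84.1°.
At 15° of sky rotation per hour, 84.1° corresponds to a 5.61 h lag.
18:00 + 5.608 h ≈ 23:36 → 23:40 to the nearest ten minutes.

23:40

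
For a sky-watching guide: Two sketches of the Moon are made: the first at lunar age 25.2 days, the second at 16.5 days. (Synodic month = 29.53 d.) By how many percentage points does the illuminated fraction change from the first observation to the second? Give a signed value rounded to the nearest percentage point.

First observation: θ = 360°·25.2/29.53 = 307.2°, so f = 0.198.
Second observation: θ = 201.2°, f = 0.966.
Δf = 0.966 − 0.198 = +0.769, i.e. +77 pp.

+77 percentage points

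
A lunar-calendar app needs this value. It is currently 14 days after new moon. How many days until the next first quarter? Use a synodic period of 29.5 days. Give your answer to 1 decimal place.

First quarter occurs at elongation 90°, i.e. at age 29.5 × 90/360 = 7.375 d.
This lunation's first quarter (7.375 d) has passed, so add one period: 36.875 − 14 = 22.875 days.

22.9 days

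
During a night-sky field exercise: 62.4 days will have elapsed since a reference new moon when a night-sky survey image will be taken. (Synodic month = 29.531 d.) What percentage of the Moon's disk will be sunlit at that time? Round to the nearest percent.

Reduce mod P: 62.4 − 2×29.531 = 3.34 d into the current lunation.
Phase angle: θ = 360°·(3.34 d)/(29.531 d) = 40.7°.
cos 40.7° = 0.758, so f = (1 − 0.758)/2 = 0.121, so 12%.

12%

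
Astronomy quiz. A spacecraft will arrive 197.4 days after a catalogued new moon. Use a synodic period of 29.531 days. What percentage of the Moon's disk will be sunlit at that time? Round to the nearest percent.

Reduce mod P: 197.4 − 6×29.531 = 20.21 d into the current lunation.
Elongation θ = 360° × 20.21/29.531 ≈ 246.4°.
Illuminated fraction = (1 − cos 246.4°)/2 = (1 − (-0.400))/2 ≈ 0.700, so 70%.

70%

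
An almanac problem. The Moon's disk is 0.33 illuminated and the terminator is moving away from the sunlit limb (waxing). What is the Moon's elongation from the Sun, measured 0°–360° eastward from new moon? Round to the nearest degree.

70°

Invert f = (1 − cos θ)/2 to get cos θ = 1 − 2(0.33) = 0.340, hence θ₀ = arccos 0.340 = 70.1°.
Before full moon the principal value applies: θ = 70.1°.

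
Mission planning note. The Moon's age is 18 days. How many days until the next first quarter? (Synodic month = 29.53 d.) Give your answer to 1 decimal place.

First quarter occurs at elongation 90°, i.e. at age 29.53 × 90/360 = 7.383 d.
This lunation's first quarter (7.383 d) has passed, so add one period: 36.913 − 18 = 18.913 days.

18.9 days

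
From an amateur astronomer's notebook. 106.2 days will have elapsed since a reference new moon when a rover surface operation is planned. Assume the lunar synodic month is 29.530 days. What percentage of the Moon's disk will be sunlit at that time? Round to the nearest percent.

91%

106.2/29.530 = 3.596 lunations, so 3 complete cycles and 17.61 d into the next.
The Moon has covered 17.61/29.530 of its cycle, so θ ≈ 360° × 17.61/29.530 = 214.7°.
With cos θ = (-0.822), the lit fraction is (1 − (-0.822))/2 ≈ 0.911, so 91%.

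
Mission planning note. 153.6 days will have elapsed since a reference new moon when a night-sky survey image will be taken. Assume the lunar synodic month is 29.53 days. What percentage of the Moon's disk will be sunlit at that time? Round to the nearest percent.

153.6 d spans 5 complete synodic months (5 × 29.53 = 147.65 d) plus 5.95 d.
The Moon has covered 5.95/29.53 of its cycle, so θ ≈ 360° × 5.95/29.53 = 72.5°.
cos 72.5° = 0.300, so f = (1 − 0.300)/2 = 0.350, so 35%.

35%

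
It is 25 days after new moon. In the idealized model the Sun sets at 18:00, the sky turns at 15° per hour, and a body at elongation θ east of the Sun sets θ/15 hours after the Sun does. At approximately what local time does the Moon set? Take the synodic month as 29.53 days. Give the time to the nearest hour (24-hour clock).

14:00

Elongation θ = 360° × 25/29.53 ≈ 304.8°.
At 15° of sky rotation per hour, 304.8° corresponds to a 20.32 h lag.
18:00 + 20.32 h ≈ 14:19 → 14:00 to the nearest hour.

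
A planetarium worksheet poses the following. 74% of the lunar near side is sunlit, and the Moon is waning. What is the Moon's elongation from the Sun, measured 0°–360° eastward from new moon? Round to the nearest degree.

241°

From f = (1 − cos θ)/2: cos θ = 1 − 2×0.74 = -0.480; arccos → 118.7°.
Since the Moon is past full (waning), take the reflex angle: θ = 360° − 118.7° = 241.3°.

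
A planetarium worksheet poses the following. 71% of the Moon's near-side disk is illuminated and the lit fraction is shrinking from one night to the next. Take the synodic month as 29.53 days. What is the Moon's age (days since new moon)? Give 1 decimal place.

20.1 days

Invert f = (1 − cos θ)/2 to get cos θ = 1 − 2(0.71) = -0.420, hence θ₀ = arccos -0.420 = 114.8°.
A waning Moon lies in 180°–360°, so θ = 360° − 114.8° = 245.2°.
That fraction of the synodic month is 245.2/360 × 29.53 d ≈ 20.11 d.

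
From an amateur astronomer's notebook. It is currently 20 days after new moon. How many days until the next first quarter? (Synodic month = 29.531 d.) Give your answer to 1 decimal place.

First quarter is 0.25 of the way through the cycle: age 0.25 × 29.531 = 7.383 d.
Already past this cycle's first quarter; the next is at 7.383 + 29.531 = 36.914 d, so 36.914 − 20 = 16.914 days.

16.9 days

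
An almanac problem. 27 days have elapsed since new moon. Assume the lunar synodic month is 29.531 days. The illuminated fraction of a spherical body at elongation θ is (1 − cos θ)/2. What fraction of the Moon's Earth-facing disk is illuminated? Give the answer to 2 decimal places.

0.07

Elongation θ = 360° × 27/29.531 ≈ 329.1°.
cos 329.1° = 0.858, so f = (1 − 0.858)/2 = 0.071.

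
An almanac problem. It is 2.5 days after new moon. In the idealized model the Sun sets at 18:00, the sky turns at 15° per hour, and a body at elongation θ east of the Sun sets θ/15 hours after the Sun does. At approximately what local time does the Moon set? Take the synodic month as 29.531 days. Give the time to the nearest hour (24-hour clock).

20:00

Phase angle: θ = 360°·(2.5 d)/(29.531 d) = 30.5°.
At 15° of sky rotation per hour, 30.5° corresponds to a 2.03 h lag.
18:00 + 2.03 h ≈ 20:02 → 20:00 to the nearest hour.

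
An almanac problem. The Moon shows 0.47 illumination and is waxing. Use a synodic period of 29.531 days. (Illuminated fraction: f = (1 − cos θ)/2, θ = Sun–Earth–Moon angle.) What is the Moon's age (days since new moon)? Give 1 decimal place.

7.1 days

From f = (1 − cos θ)/2: cos θ = 1 − 2×0.47 = 0.060; arccos → 86.6°.
Waxing ⇒ before full, so θ = 86.6°.
At 360°/29.531 d per day, 86.6° corresponds to 7.10 days.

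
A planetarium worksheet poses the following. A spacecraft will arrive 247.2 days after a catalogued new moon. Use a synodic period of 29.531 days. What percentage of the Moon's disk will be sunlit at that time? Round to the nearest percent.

84%

247.2/29.531 = 8.371 lunations, so 8 complete cycles and 10.95 d into the next.
Elongation θ = 360° × 10.95/29.531 ≈ 133.5°.
With cos θ = (-0.688), the lit fraction is (1 − (-0.688))/2 ≈ 0.844, so 84%.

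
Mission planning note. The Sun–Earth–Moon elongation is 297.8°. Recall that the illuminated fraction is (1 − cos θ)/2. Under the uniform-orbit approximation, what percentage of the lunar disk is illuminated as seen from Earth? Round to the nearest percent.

cos 297.8° = 0.466, so f = (1 − 0.466)/2 = 0.267, i.e. 27%.

27%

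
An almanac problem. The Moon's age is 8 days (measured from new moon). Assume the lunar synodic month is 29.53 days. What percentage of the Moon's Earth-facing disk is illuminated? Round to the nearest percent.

57%

The Moon has covered 8/29.53 of its cycle, so θ ≈ 360° × 8/29.53 = 97.5°.
Illuminated fraction = (1 − cos 97.5°)/2 = (1 − (-0.131))/2 ≈ 0.566, so 57%.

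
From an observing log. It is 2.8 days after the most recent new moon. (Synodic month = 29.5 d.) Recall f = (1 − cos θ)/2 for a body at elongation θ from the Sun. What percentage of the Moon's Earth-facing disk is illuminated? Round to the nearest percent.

9%

Phase angle: θ = 360°·(2.8 d)/(29.5 d) = 34.2°.
With cos θ = 0.827, the lit fraction is (1 − 0.827)/2 ≈ 0.086, so 9%.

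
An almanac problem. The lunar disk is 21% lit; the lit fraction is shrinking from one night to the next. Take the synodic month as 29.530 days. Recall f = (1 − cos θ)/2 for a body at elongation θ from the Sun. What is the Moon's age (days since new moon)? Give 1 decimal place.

From f = (1 − cos θ)/2: cos θ = 1 − 2×0.21 = 0.580; arccos → 54.5°.
A waning Moon lies in 180°–360°, so θ = 360° − 54.5° = 305.5°.
Age = 29.530 × 305.5°/360° ≈ 25.06 days.

25.1 days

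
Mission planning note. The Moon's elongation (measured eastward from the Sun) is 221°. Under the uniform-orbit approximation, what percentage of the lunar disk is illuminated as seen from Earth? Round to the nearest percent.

88%

Half-versine of 221°: (1 − (-0.755))/2 = 0.877, i.e. 88%.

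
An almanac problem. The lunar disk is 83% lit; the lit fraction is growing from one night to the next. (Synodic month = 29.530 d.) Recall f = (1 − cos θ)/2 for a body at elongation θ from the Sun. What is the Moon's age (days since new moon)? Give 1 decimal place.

From f = (1 − cos θ)/2: cos θ = 1 − 2×0.83 = -0.660; arccos → 131.3°.
The Moon is waxing (0°–180°), so θ = 131.3° directly.
At 360°/29.530 d per day, 131.3° corresponds to 10.77 days.

10.8 days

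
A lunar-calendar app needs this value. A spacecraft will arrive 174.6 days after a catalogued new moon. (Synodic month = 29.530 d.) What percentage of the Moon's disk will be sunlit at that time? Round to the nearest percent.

174.6 d spans 5 complete synodic months (5 × 29.530 = 147.65 d) plus 26.95 d.
Elongation θ = 360° × 26.95/29.530 ≈ 328.5°.
cos 328.5° = 0.853, so f = (1 − 0.853)/2 = 0.073, so 7%.

7%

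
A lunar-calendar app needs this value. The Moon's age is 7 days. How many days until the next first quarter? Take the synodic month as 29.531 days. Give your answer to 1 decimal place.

First quarter is 0.25 of the way through the cycle: age 0.25 × 29.531 = 7.383 d.
So 0.383 days remain (7.383 − 7).

0.4 days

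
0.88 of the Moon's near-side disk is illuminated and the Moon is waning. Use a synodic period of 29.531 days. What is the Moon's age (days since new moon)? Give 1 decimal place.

18.1 days

From f = (1 − cos θ)/2: cos θ = 1 − 2×0.88 = -0.760; arccos → 139.5°.
Since the Moon is past full (waning), take the reflex angle: θ = 360° − 139.5° = 220.5°.
At 360°/29.531 d per day, 220.5° corresponds to 18.09 days.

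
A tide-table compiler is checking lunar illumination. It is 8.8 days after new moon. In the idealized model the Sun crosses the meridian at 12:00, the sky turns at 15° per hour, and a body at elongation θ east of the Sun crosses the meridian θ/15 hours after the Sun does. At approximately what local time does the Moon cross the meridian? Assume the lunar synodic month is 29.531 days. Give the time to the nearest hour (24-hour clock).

19:00

Phase angle: θ = 360°·(8.8 d)/(29.531 d) = 107.3°.
At 15° of sky rotation per hour, 107.3° corresponds to a 7.15 h lag.
12:00 + 7.15 h ≈ 19:09 → 19:00 to the nearest hour.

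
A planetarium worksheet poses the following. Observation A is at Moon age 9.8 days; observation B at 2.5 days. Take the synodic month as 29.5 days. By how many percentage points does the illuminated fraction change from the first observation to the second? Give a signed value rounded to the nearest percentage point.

-68 percentage points

θ₁ = 360° × 9.8/29.5 = 119.6°, f₁ = (1 − cos θ₁)/2 = 0.747.
θ₂ = 360° × 2.5/29.5 = 30.5°, f₂ = (1 − cos θ₂)/2 = 0.069.
Change = f₂ − f₁ = -0.678 → -68 percentage points.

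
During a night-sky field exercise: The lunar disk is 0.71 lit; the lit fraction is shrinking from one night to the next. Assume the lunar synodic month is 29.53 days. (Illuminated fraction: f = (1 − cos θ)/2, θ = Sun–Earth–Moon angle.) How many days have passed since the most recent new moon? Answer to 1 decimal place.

Invert f = (1 − cos θ)/2 to get cos θ = 1 − 2(0.71) = -0.420, hence θ₀ = arccos -0.420 = 114.8°.
A waning Moon lies in 180°–360°, so θ = 360° − 114.8° = 245.2°.
That fraction of the synodic month is 245.2/360 × 29.53 d ≈ 20.11 d.

20.1 days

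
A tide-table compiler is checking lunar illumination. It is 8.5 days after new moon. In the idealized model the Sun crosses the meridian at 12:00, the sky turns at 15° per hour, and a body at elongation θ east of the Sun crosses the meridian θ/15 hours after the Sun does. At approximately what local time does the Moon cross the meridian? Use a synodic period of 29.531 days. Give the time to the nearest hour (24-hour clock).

19:00

Phase angle: θ = 360°·(8.5 d)/(29.531 d) = 103.6°.
The Moon trails the Sun by θ/15 = 103.6/15 ≈ 6.91 hours.
12:00 + 6.91 h ≈ 18:54 → 19:00 to the nearest hour.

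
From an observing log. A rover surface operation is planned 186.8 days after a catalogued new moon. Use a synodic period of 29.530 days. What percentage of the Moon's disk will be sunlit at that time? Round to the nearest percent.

Reduce mod P: 186.8 − 6×29.530 = 9.62 d into the current lunation.
Elongation θ = 360° × 9.62/29.530 ≈ 117.3°.
Illuminated fraction = (1 − cos 117.3°)/2 = (1 − (-0.458))/2 ≈ 0.729, so 73%.

73%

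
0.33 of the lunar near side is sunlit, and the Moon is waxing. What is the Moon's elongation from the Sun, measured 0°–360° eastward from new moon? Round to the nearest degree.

Invert f = (1 − cos θ)/2 to get cos θ = 1 − 2(0.33) = 0.340, hence θ₀ = arccos 0.340 = 70.1°.
Before full moon the principal value applies: θ = 70.1°.

70°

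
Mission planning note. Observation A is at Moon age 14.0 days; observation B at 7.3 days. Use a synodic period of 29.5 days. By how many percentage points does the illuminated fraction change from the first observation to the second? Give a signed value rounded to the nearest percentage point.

-50 pp

θ₁ = 360° × 14.0/29.5 = 170.8°, f₁ = (1 − cos θ₁)/2 = 0.994.
θ₂ = 360° × 7.3/29.5 = 89.1°, f₂ = (1 − cos θ₂)/2 = 0.492.
Change = f₂ − f₁ = -0.502 → -50 percentage points.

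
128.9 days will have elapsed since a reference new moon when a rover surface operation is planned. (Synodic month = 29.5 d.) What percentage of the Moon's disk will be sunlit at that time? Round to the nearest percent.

84%

128.9/29.5 = 4.369 lunations, so 4 complete cycles and 10.90 d into the next.
Elongation θ = 360° × 10.90/29.5 ≈ 133.0°.
With cos θ = (-0.682), the lit fraction is (1 − (-0.682))/2 ≈ 0.841, so 84%.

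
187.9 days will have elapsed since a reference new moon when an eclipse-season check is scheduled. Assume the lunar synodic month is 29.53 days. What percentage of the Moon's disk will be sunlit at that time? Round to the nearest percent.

83%

187.9/29.53 = 6.363 lunations, so 6 complete cycles and 10.72 d into the next.
Elongation θ = 360° × 10.72/29.53 ≈ 130.7°.
cos 130.7° = (-0.652), so f = (1 − (-0.652))/2 = 0.826, so 83%.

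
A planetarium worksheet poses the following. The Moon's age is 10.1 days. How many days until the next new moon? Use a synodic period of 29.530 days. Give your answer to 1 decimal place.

19.4 days

The next new moon completes the synodic month: 29.530 − 10.1 = 19.430 days.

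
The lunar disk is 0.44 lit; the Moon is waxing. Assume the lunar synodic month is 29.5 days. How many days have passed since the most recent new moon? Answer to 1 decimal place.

6.8 days

Invert f = (1 − cos θ)/2 to get cos θ = 1 − 2(0.44) = 0.120, hence θ₀ = arccos 0.120 = 83.1°.
Waxing ⇒ before full, so θ = 83.1°.
Age = 29.5 × 83.1°/360° ≈ 6.81 days.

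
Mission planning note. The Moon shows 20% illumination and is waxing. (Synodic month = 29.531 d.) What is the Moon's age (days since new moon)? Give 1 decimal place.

4.4 days

cos θ = 1 − 2f = 0.600, giving a principal value of 53.1°.
Waxing ⇒ before full, so θ = 53.1°.
Age = 29.531 × 53.1°/360° ≈ 4.36 days.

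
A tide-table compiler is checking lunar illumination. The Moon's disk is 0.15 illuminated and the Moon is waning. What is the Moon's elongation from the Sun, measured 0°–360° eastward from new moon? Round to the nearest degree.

314°

Invert f = (1 − cos θ)/2 to get cos θ = 1 − 2(0.15) = 0.700, hence θ₀ = arccos 0.700 = 45.6°.
A waning Moon lies in 180°–360°, so θ = 360° − 45.6° = 314.4°.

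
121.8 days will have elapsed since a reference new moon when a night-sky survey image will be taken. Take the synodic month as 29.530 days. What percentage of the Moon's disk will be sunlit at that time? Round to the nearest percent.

15%

121.8/29.530 = 4.125 lunations, so 4 complete cycles and 3.68 d into the next.
Elongation θ = 360° × 3.68/29.530 ≈ 44.9°.
cos 44.9° = 0.709, so f = (1 − 0.709)/2 = 0.146, so 15%.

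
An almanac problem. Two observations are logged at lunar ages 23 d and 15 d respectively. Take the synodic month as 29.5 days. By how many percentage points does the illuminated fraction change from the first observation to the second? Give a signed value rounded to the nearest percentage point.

+59 percentage points

First observation: θ = 360°·23/29.5 = 280.7°, so f = 0.407.
Second observation: θ = 183.1°, f = 0.999.
Δf = 0.999 − 0.407 = +0.592, i.e. +59 pp.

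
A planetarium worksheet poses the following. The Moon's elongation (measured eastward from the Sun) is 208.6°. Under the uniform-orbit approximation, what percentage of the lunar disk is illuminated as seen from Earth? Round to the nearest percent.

cos 208.6° = (-0.878), so f = (1 − (-0.878))/2 = 0.939, i.e. 94%.

94%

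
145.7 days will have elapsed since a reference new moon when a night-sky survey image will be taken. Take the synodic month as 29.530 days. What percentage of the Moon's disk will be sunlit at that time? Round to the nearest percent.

4%

145.7/29.530 = 4.934 lunations, so 4 complete cycles and 27.58 d into the next.
Phase angle: θ = 360°·(27.58 d)/(29.530 d) = 336.2°.
With cos θ = 0.915, the lit fraction is (1 − 0.915)/2 ≈ 0.042, so 4%.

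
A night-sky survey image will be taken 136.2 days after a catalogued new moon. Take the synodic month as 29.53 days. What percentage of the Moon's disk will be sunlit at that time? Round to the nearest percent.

88%

136.2 d spans 4 complete synodic months (4 × 29.53 = 118.12 d) plus 18.08 d.
The Moon has covered 18.08/29.53 of its cycle, so θ ≈ 360° × 18.08/29.53 = 220.4°.
Illuminated fraction = (1 − cos 220.4°)/2 = (1 − (-0.761))/2 ≈ 0.881, so 88%.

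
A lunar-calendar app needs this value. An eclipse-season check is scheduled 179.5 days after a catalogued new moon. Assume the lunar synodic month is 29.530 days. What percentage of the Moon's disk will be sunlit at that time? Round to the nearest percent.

6%

179.5 d spans 6 complete synodic months (6 × 29.530 = 177.18 d) plus 2.32 d.
Elongation θ = 360° × 2.32/29.530 ≈ 28.3°.
cos 28.3° = 0.881, so f = (1 − 0.881)/2 = 0.060, so 6%.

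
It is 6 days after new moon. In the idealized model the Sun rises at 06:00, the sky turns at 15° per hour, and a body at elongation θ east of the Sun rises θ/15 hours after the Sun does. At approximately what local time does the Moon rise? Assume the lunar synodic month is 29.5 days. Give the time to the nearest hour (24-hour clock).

Elongation θ = 360° × 6/29.5 ≈ 73.2°.
At 15° of sky rotation per hour, 73.2° corresponds to a 4.88 h lag.
06:00 + 4.88 h ≈ 10:53 → 11:00 to the nearest hour.

11:00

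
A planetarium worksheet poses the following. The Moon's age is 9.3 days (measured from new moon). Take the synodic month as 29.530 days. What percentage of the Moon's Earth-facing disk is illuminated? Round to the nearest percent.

Phase angle: θ = 360°·(9.3 d)/(29.530 d) = 113.4°.
Illuminated fraction = (1 − cos 113.4°)/2 = (1 − (-0.397))/2 ≈ 0.698, so 70%.

70%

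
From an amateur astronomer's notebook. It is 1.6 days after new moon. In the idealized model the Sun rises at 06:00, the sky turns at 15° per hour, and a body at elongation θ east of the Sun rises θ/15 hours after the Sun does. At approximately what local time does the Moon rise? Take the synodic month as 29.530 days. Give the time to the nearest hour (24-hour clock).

Phase angle: θ = 360°·(1.6 d)/(29.530 d) = 19.5°.
Delay after the Sun = 19.5° / (15°/h) ≈ 1.30 h.
06:00 + 1.30 h ≈ 07:18 → 07:00 to the nearest hour.

07:00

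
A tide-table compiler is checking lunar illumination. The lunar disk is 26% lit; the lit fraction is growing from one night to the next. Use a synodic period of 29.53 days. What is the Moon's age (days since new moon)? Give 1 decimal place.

5.0 days

Invert f = (1 − cos θ)/2 to get cos θ = 1 − 2(0.26) = 0.480, hence θ₀ = arccos 0.480 = 61.3°.
The Moon is waxing (0°–180°), so θ = 61.3° directly.
Age = 29.53 × 61.3°/360° ≈ 5.03 days.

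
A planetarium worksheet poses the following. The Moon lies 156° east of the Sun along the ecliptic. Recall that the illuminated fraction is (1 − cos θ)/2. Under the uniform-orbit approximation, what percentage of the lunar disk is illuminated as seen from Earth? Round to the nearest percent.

96%

cos 156° = (-0.914), so f = (1 − (-0.914))/2 = 0.957, i.e. 96%.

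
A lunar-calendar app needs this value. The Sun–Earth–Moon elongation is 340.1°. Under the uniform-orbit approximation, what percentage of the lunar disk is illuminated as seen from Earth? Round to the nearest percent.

cos 340.1° = 0.940, so f = (1 − 0.940)/2 = 0.030, i.e. 3%.

3%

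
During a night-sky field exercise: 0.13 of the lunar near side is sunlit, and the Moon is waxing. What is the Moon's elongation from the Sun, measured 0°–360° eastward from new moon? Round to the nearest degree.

cos θ = 1 − 2f = 0.740, giving a principal value of 42.3°.
Waxing ⇒ before full, so θ = 42.3°.

42°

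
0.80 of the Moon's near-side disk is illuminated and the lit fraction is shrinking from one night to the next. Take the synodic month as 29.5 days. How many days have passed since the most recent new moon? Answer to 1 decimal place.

19.1 days

Invert f = (1 − cos θ)/2 to get cos θ = 1 − 2(0.80) = -0.600, hence θ₀ = arccos -0.600 = 126.9°.
A waning Moon lies in 180°–360°, so θ = 360° − 126.9° = 233.1°.
Age = 29.5 × 233.1°/360° ≈ 19.10 days.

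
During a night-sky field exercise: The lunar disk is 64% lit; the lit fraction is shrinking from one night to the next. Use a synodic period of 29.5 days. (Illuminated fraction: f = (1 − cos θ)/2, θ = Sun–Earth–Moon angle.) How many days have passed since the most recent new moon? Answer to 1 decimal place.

20.8 days

cos θ = 1 − 2f = -0.280, giving a principal value of 106.3°.
Waning ⇒ past full, so θ = 360° − 106.3° = 253.7°.
At 360°/29.5 d per day, 253.7° corresponds to 20.79 days.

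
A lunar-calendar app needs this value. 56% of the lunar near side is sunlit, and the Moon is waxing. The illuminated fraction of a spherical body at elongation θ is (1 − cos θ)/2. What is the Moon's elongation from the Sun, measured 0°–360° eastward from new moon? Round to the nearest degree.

From f = (1 − cos θ)/2: cos θ = 1 − 2×0.56 = -0.120; arccos → 96.9°.
The Moon is waxing (0°–180°), so θ = 96.9° directly.

97°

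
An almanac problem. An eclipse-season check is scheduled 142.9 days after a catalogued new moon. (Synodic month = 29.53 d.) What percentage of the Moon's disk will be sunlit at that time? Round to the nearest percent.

142.9/29.53 = 4.839 lunations, so 4 complete cycles and 24.78 d into the next.
Elongation θ = 360° × 24.78/29.53 ≈ 302.1°.
cos 302.1° = 0.531, so f = (1 − 0.531)/2 = 0.234, so 23%.

23%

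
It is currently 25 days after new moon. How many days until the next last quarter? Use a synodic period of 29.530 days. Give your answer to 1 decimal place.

26.7 days

Last quarter is 0.75 of the way through the cycle: age 0.75 × 29.530 = 22.148 d.
Already past this cycle's last quarter; the next is at 22.148 + 29.530 = 51.678 d, so 51.678 − 25 = 26.678 days.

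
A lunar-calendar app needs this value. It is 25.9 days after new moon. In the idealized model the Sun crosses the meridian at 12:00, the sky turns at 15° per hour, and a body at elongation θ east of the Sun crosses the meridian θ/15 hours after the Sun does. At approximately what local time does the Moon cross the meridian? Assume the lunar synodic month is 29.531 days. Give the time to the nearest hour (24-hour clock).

The Moon has covered 25.9/29.531 of its cycle, so θ ≈ 360° × 25.9/29.531 = 315.7°.
The Moon trails the Sun by θ/15 = 315.7/15 ≈ 21.05 hours.
12:00 + 21.05 h ≈ 09:03 → 09:00 to the nearest hour.

09:00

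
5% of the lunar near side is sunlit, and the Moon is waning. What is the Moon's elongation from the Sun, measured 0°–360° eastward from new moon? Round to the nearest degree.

cos θ = 1 − 2f = 0.900, giving a principal value of 25.8°.
Since the Moon is past full (waning), take the reflex angle: θ = 360° − 25.8° = 334.2°.

334°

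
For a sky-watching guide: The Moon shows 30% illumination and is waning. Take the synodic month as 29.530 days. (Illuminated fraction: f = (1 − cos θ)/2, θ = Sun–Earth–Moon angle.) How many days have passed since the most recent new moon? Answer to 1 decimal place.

24.1 days

Invert f = (1 − cos θ)/2 to get cos θ = 1 − 2(0.30) = 0.400, hence θ₀ = arccos 0.400 = 66.4°.
Waning ⇒ past full, so θ = 360° − 66.4° = 293.6°.
That fraction of the synodic month is 293.6/360 × 29.530 d ≈ 24.08 d.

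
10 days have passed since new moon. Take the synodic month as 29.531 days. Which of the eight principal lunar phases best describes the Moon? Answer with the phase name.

θ ≈ 360° × 10/29.531 = 122°, which falls in the waxing gibbous sector.

waxing gibbous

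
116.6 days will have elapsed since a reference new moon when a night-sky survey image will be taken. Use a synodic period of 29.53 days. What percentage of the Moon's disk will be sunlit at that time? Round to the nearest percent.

3%

116.6 d spans 3 complete synodic months (3 × 29.53 = 88.59 d) plus 28.01 d.
Elongation θ = 360° × 28.01/29.53 ≈ 341.5°.
With cos θ = 0.948, the lit fraction is (1 − 0.948)/2 ≈ 0.026, so 3%.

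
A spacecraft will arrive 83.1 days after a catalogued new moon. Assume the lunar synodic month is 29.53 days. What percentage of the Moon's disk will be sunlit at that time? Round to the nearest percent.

30%

83.1/29.53 = 2.814 lunations, so 2 complete cycles and 24.04 d into the next.
Elongation θ = 360° × 24.04/29.53 ≈ 293.1°.
cos 293.1° = 0.392, so f = (1 − 0.392)/2 = 0.304, so 30%.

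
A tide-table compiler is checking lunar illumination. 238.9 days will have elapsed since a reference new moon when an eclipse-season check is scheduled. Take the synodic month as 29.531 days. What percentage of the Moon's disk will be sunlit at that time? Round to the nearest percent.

238.9/29.531 = 8.090 lunations, so 8 complete cycles and 2.65 d into the next.
The Moon has covered 2.65/29.531 of its cycle, so θ ≈ 360° × 2.65/29.531 = 32.3°.
With cos θ = 0.845, the lit fraction is (1 − 0.845)/2 ≈ 0.078, so 8%.

8%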